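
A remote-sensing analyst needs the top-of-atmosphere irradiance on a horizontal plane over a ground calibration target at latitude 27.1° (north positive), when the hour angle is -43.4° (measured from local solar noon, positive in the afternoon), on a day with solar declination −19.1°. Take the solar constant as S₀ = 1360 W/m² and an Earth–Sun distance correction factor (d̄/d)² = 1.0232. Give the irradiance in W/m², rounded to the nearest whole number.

cos θ_z = sin(27.1°) sin(-19.1°) + cos(27.1°) cos(-19.1°) cos(-43.40°) = -0.1491 + 0.6112 = 0.4621.
Top-of-atmosphere irradiance = S₀ (d̄/d)² cos θ_z = 1360 × 1.0232 × 0.4621 = 643.04 W/m².

643 W/m²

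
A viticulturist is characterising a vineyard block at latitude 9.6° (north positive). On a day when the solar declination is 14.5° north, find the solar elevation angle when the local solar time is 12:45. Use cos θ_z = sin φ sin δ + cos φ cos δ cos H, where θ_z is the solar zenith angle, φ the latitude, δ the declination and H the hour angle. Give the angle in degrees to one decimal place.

78.0°

Hour angle H = 15° × (12.75 − 12) = 11.25°.
cos θ_z = sin(9.6°) sin(14.5°) + cos(9.6°) cos(14.5°) cos(11.25°) = 0.0418 + 0.9362 = 0.9780.
θ_z = arccos(0.9780) = 12.04°, so the elevation is 90° − 12.04° = 77.96°.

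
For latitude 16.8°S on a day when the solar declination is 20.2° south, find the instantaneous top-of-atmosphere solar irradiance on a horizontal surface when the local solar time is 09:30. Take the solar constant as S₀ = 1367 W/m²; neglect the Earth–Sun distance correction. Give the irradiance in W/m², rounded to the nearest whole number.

Hour angle H = 15° × (9.5 − 12) = -37.50°.
cos θ_z = sin(-16.8°) sin(-20.2°) + cos(-16.8°) cos(-20.2°) cos(-37.50°) = 0.0998 + 0.7128 = 0.8126.
Top-of-atmosphere irradiance = S₀ cos θ_z = 1367 × 0.8126 = 1110.82 W/m².

1111 W/m²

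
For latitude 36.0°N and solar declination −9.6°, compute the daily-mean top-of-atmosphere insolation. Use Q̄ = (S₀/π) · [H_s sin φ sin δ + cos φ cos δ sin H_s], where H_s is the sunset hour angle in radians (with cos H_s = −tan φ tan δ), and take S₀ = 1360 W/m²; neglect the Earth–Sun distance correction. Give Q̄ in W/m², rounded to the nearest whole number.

The sunset hour angle satisfies cos H_s = −tan φ tan δ = 0.1229, giving H_s = 82.94°. In radians, H_s = 1.4476.
H_s sin φ sin δ = 1.4476 × 0.5878 × -0.1668 = -0.1419.
cos φ cos δ sin H_s = 0.8090 × 0.9860 × 0.9924 = 0.7916.
Q̄ = (1360/π) × (-0.1419 + 0.7916) = 432.90 × 0.6497 = 281.26 W/m².

281 W/m²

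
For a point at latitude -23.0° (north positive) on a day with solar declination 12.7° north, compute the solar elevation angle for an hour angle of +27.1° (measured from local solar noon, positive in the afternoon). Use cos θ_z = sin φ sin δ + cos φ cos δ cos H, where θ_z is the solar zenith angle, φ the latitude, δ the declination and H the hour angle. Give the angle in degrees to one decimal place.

With φ = -23.0°, δ = 12.7°, H = 27.10°: sin φ sin δ = -0.0859, cos φ cos δ cos H = 0.7994, so cos θ_z = 0.7135.
θ_z = arccos(0.7135) = 44.48°, so the elevation is 90° − 44.48° = 45.52°.

45.5°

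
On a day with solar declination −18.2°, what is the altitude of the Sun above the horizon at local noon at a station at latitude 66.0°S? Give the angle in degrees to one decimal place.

42.2°

At local solar noon the hour angle is zero, so the elevation is 90° − |φ − δ| = 90° − |-66.0° − (-18.2°)| = 90° − 47.8° = 42.2°.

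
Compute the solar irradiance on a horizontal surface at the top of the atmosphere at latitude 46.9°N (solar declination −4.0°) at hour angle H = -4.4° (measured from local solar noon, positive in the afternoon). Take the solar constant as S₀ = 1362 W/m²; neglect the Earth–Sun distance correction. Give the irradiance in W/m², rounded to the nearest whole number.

856 W/m²

With φ = 46.9°, δ = -4.0°, H = -4.40°: sin φ sin δ = -0.0509, cos φ cos δ cos H = 0.6796, so cos θ_z = 0.6287.
Top-of-atmosphere irradiance = S₀ cos θ_z = 1362 × 0.6287 = 856.29 W/m².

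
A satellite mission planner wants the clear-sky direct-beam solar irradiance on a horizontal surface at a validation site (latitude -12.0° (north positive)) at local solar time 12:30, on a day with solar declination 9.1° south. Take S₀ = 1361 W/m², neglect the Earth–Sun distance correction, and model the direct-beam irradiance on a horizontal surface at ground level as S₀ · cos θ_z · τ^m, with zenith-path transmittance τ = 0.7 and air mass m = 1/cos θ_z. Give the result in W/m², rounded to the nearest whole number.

Hour angle H = 15° × (12.5 − 12) = 7.50°.
With φ = -12.0°, δ = -9.1°, H = 7.50°: sin φ sin δ = 0.0329, cos φ cos δ cos H = 0.9576, so cos θ_z = 0.9905.
Air mass m = 1/cos θ_z = 1/0.9905 = 1.010; τ^m = 0.7^1.010 = 0.6975.
Surface direct beam = 1361 × 0.9905 × 0.6975 = 940.28 W/m².

940 W/m²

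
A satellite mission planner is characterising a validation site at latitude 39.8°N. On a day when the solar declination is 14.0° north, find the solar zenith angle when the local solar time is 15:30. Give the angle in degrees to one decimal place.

52.5°

Hour angle H = 15° × (15.5 − 12) = 52.50°.
With φ = 39.8°, δ = 14.0°, H = 52.50°: sin φ sin δ = 0.1549, cos φ cos δ cos H = 0.4538, so cos θ_z = 0.6087.
θ_z = arccos(0.6087) = 52.50°.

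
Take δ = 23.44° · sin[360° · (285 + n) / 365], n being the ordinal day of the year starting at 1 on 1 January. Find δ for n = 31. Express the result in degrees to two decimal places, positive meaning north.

-17.51°

360 × (285 + 31) / 365 = 311.671°; sin(311.671°) = -0.7470.
δ = 23.44 × -0.7470 = -17.510° ≈ -17.51°.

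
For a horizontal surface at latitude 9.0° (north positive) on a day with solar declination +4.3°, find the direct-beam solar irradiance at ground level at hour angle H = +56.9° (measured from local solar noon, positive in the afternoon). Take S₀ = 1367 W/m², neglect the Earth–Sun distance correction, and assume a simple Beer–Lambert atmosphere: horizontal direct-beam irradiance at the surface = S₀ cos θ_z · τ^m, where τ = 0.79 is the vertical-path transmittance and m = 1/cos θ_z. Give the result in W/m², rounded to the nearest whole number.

cos θ_z = sin φ sin δ + cos φ cos δ cos H = (0.1564)(0.0750) + (0.9877)(0.9972)(0.5461) = 0.5496.
Air mass m = 1/cos θ_z = 1/0.5496 = 1.820; τ^m = 0.79^1.820 = 0.6512.
Surface direct beam = 1367 × 0.5496 × 0.6512 = 489.25 W/m².

489 W/m²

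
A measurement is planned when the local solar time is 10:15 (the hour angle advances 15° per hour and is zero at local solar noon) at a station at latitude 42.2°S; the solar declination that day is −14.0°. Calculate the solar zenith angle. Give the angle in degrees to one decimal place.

Hour angle H = 15° × (10.25 − 12) = -26.25°.
cos θ_z = sin φ sin δ + cos φ cos δ cos H = (-0.6717)(-0.2419) + (0.7408)(0.9703)(0.8969) = 0.8072.
θ_z = arccos(0.8072) = 36.18°.

36.2°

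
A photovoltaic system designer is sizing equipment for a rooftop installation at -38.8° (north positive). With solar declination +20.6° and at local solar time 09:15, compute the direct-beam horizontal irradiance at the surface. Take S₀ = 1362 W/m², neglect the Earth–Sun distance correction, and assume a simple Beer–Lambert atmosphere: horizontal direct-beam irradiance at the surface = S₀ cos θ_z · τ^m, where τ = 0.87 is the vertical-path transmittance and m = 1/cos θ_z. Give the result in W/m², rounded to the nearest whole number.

292 W/m²

Hour angle H = 15° × (9.25 − 12) = -41.25°.
cos θ_z = sin φ sin δ + cos φ cos δ cos H = (-0.6266)(0.3518) + (0.7793)(0.9361)(0.7518) = 0.3280.
Air mass m = 1/cos θ_z = 1/0.3280 = 3.049; τ^m = 0.87^3.049 = 0.6540.
Surface direct beam = 1362 × 0.3280 × 0.6540 = 292.17 W/m².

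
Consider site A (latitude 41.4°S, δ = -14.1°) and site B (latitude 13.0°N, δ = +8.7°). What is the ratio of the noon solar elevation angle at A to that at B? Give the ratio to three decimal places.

A: 90° − |-41.4 − (-14.1)| = 62.70°.
B: 90° − |13.0 − (8.7)| = 85.70°.
Ratio A/B = 62.7000 / 85.7000 = 0.7316.

0.732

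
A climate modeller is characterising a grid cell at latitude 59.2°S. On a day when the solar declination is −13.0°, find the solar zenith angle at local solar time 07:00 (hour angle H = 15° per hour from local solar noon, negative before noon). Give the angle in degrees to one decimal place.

71.2°

Hour angle H = 15° × (7 − 12) = -75.00°.
cos θ_z = sin(-59.2°) sin(-13.0°) + cos(-59.2°) cos(-13.0°) cos(-75.00°) = 0.1932 + 0.1291 = 0.3223.
θ_z = arccos(0.3223) = 71.20°.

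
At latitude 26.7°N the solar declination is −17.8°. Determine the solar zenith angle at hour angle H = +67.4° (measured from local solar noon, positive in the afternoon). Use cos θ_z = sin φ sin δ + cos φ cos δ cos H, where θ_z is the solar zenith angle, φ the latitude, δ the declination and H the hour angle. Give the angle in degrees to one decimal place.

79.1°

cos θ_z = sin(26.7°) sin(-17.8°) + cos(26.7°) cos(-17.8°) cos(67.40°) = -0.1374 + 0.3269 = 0.1895.
θ_z = arccos(0.1895) = 79.08°.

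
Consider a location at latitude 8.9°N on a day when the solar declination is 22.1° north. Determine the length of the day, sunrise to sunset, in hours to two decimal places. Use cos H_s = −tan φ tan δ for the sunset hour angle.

12.49 hours

cos H_s = −tan(8.9°) · tan(22.1°) = -0.0636, so H_s = arccos(-0.0636) = 93.65°.
Day length = 2 H_s / 15° h⁻¹ = 187.30° / 15 = 12.487 h.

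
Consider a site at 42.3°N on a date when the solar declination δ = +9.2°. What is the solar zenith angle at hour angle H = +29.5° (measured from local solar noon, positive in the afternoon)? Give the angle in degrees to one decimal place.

42.0°

cos θ_z = sin(42.3°) sin(9.2°) + cos(42.3°) cos(9.2°) cos(29.50°) = 0.1076 + 0.6355 = 0.7431.
θ_z = arccos(0.7431) = 42.00°.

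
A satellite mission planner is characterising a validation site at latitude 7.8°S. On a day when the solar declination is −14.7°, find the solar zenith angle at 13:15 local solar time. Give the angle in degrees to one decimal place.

Hour angle H = 15° × (13.25 − 12) = 18.75°.
cos θ_z = sin φ sin δ + cos φ cos δ cos H = (-0.1357)(-0.2538) + (0.9907)(0.9673)(0.9469) = 0.9419.
θ_z = arccos(0.9419) = 19.63°.

19.6°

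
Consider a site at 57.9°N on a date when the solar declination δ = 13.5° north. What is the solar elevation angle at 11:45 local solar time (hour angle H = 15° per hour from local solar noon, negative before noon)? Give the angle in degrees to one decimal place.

Hour angle H = 15° × (11.75 − 12) = -3.75°.
cos θ_z = sin φ sin δ + cos φ cos δ cos H = (0.8471)(0.2334) + (0.5314)(0.9724)(0.9979) = 0.7134.
θ_z = arccos(0.7134) = 44.49°, so the elevation is 90° − 44.49° = 45.51°.

45.5°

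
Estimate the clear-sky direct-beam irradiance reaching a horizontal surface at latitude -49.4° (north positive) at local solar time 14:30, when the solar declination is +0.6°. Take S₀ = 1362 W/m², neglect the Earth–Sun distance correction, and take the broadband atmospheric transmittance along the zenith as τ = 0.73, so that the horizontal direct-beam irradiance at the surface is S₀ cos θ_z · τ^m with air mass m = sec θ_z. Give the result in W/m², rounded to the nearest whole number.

Hour angle H = 15° × (14.5 − 12) = 37.50°.
With φ = -49.4°, δ = 0.6°, H = 37.50°: sin φ sin δ = -0.0080, cos φ cos δ cos H = 0.5163, so cos θ_z = 0.5083.
Air mass m = 1/cos θ_z = 1/0.5083 = 1.967; τ^m = 0.73^1.967 = 0.5385.
Surface direct beam = 1362 × 0.5083 × 0.5385 = 372.81 W/m².

373 W/m²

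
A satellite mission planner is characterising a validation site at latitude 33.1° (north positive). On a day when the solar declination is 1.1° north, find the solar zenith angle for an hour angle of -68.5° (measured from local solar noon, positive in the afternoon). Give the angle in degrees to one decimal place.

71.5°

cos θ_z = sin φ sin δ + cos φ cos δ cos H = (0.5461)(0.0192) + (0.8377)(0.9998)(0.3665) = 0.3174.
θ_z = arccos(0.3174) = 71.49°.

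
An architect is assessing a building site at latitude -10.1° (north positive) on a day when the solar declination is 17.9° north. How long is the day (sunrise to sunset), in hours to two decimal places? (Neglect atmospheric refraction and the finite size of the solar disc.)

11.56 hours

cos H_s = −tan(-10.1°) · tan(17.9°) = 0.0575, so H_s = arccos(0.0575) = 86.70°.
Day length = 2 H_s / 15° h⁻¹ = 173.40° / 15 = 11.560 h.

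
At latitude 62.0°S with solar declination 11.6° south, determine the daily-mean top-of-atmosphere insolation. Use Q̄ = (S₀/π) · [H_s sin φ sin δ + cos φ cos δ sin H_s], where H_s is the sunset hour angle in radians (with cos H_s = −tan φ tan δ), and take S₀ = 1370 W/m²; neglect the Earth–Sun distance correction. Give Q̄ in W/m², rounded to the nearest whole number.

−tan φ tan δ = −(-1.8807)(-0.2053) = -0.3861; H_s = arccos(-0.3861) = 112.71°. In radians, H_s = 1.9672.
H_s sin φ sin δ = 1.9672 × -0.8829 × -0.2011 = 0.3493.
cos φ cos δ sin H_s = 0.4695 × 0.9796 × 0.9225 = 0.4243.
Q̄ = (1370/π) × (0.3493 + 0.4243) = 436.08 × 0.7736 = 337.35 W/m².

337 W/m²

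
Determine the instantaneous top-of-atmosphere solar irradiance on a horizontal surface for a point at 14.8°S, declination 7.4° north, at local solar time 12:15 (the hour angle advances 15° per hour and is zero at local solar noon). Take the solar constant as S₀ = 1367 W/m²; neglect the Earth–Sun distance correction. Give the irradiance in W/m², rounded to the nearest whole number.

1263 W/m²

Hour angle H = 15° × (12.25 − 12) = 3.75°.
cos θ_z = sin φ sin δ + cos φ cos δ cos H = (-0.2554)(0.1288) + (0.9668)(0.9917)(0.9979) = 0.9239.
Top-of-atmosphere irradiance = S₀ cos θ_z = 1367 × 0.9239 = 1262.97 W/m².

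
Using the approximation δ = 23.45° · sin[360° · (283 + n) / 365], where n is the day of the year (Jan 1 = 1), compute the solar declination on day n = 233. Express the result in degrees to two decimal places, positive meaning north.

360 × (283 + 233) / 365 = 508.932°; sin(508.932°) = 0.5161.
δ = 23.45 × 0.5161 = 12.103° ≈ +12.10°.

+12.10°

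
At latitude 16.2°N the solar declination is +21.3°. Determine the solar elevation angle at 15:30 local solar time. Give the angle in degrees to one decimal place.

Hour angle H = 15° × (15.5 − 12) = 52.50°.
cos θ_z = sin(16.2°) sin(21.3°) + cos(16.2°) cos(21.3°) cos(52.50°) = 0.1013 + 0.5447 = 0.6460.
θ_z = arccos(0.6460) = 49.76°, so the elevation is 90° − 49.76° = 40.24°.

40.2°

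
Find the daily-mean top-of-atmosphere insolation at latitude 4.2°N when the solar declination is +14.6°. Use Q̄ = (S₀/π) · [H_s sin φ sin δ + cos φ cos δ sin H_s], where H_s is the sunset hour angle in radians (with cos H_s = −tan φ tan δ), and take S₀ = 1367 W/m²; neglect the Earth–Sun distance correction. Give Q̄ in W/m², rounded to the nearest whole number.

cos H_s = −tan(4.2°) · tan(14.6°) = -0.0191, so H_s = arccos(-0.0191) = 91.09°. In radians, H_s = 1.5898.
H_s sin φ sin δ = 1.5898 × 0.0732 × 0.2521 = 0.0293.
cos φ cos δ sin H_s = 0.9973 × 0.9677 × 0.9998 = 0.9649.
Q̄ = (1367/π) × (0.0293 + 0.9649) = 435.13 × 0.9942 = 432.61 W/m².

433 W/m²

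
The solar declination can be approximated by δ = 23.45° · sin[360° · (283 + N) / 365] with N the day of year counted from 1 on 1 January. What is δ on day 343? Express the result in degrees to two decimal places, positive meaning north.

-22.89°

360 × (283 + 343) / 365 = 617.425°; sin(617.425°) = -0.9760.
δ = 23.45 × -0.9760 = -22.887° ≈ -22.89°.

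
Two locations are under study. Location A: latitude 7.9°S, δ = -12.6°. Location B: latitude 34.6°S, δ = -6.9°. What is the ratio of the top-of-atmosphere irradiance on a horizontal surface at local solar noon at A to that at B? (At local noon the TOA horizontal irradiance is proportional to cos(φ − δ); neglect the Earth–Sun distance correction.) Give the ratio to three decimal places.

1.126

A: cos θ_z = cos(-7.9° − (-12.6°)) = 0.9966.
B: cos θ_z = cos(-34.6° − (-6.9°)) = 0.8854.
Ratio A/B = 0.9966 / 0.8854 = 1.1256.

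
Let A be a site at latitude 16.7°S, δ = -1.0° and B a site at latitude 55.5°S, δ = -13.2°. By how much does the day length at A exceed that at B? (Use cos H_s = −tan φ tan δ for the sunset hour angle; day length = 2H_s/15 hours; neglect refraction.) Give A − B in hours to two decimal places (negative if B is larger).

A: H_s = arccos(−tan -16.7° · tan -1.0°) = 90.30°, so 2H_s/15 = 12.0400 h.
B: H_s = arccos(−tan -55.5° · tan -13.2°) = 109.95°, so 2H_s/15 = 14.6600 h.
A − B = 12.0400 − 14.6600 = -2.6200 h.

-2.62 h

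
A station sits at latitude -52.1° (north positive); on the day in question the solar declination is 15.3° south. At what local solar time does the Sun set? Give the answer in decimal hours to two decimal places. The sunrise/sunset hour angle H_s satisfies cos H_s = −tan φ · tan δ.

19.37 h

−tan φ tan δ = −(-1.2846)(-0.2736) = -0.3515; H_s = arccos(-0.3515) = 110.58°.
Sunset is at 12 + H_s/15 = 12 + 7.372 = 19.372 h local solar time.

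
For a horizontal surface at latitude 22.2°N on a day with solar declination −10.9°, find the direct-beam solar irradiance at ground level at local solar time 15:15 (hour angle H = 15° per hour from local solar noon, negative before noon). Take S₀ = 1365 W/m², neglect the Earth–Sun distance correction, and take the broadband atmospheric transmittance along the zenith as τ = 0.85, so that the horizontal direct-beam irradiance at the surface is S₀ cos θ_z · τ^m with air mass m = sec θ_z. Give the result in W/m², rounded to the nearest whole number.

Hour angle H = 15° × (15.25 − 12) = 48.75°.
With φ = 22.2°, δ = -10.9°, H = 48.75°: sin φ sin δ = -0.0714, cos φ cos δ cos H = 0.5995, so cos θ_z = 0.5281.
Air mass m = 1/cos θ_z = 1/0.5281 = 1.894; τ^m = 0.85^1.894 = 0.7351.
Surface direct beam = 1365 × 0.5281 × 0.7351 = 529.90 W/m².

530 W/m²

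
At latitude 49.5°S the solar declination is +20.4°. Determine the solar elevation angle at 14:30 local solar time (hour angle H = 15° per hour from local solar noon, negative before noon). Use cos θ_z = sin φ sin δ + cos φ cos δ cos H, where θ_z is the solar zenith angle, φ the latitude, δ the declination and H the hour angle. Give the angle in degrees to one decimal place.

Hour angle H = 15° × (14.5 − 12) = 37.50°.
With φ = -49.5°, δ = 20.4°, H = 37.50°: sin φ sin δ = -0.2651, cos φ cos δ cos H = 0.4829, so cos θ_z = 0.2178.
θ_z = arccos(0.2178) = 77.42°, so the elevation is 90° − 77.42° = 12.58°.

12.6°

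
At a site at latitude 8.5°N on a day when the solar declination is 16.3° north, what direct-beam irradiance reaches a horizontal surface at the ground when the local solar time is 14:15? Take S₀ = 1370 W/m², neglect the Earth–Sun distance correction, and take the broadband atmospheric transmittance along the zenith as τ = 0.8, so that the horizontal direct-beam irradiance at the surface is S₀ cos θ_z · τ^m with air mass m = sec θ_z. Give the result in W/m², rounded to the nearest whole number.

Hour angle H = 15° × (14.25 − 12) = 33.75°.
With φ = 8.5°, δ = 16.3°, H = 33.75°: sin φ sin δ = 0.0415, cos φ cos δ cos H = 0.7893, so cos θ_z = 0.8308.
Air mass m = 1/cos θ_z = 1/0.8308 = 1.204; τ^m = 0.8^1.204 = 0.7644.
Surface direct beam = 1370 × 0.8308 × 0.7644 = 870.04 W/m².

870 W/m²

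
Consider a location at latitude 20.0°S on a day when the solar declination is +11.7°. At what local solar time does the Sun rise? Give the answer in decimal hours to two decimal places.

The sunset hour angle satisfies cos H_s = −tan φ tan δ = 0.0754, giving H_s = 85.68°.
Sunrise is at 12 − H_s/15 = 12 − 5.712 = 6.288 h local solar time.

6.29 h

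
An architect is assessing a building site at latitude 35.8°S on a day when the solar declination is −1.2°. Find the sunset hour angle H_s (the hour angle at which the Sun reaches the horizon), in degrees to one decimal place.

90.9°

−tan φ tan δ = −(-0.7212)(-0.0209) = -0.0151; H_s = arccos(-0.0151) = 90.87°.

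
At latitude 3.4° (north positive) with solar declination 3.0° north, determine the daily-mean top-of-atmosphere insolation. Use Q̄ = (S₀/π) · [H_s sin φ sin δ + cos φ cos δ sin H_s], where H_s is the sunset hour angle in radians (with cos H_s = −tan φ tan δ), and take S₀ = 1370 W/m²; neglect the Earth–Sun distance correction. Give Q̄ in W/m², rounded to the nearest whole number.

437 W/m²

−tan φ tan δ = −(0.0594)(0.0524) = -0.0031; H_s = arccos(-0.0031) = 90.18°. In radians, H_s = 1.5739.
H_s sin φ sin δ = 1.5739 × 0.0593 × 0.0523 = 0.0049.
cos φ cos δ sin H_s = 0.9982 × 0.9986 × 1.0000 = 0.9968.
Q̄ = (1370/π) × (0.0049 + 0.9968) = 436.08 × 1.0017 = 436.82 W/m².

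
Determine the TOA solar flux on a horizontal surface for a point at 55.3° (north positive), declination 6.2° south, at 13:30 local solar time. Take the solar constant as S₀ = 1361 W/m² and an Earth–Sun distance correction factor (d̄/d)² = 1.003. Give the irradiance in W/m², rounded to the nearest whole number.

593 W/m²

Hour angle H = 15° × (13.5 − 12) = 22.50°.
cos θ_z = sin φ sin δ + cos φ cos δ cos H = (0.8221)(-0.1080) + (0.5693)(0.9942)(0.9239) = 0.4341.
Top-of-atmosphere irradiance = S₀ (d̄/d)² cos θ_z = 1361 × 1.003 × 0.4341 = 592.58 W/m².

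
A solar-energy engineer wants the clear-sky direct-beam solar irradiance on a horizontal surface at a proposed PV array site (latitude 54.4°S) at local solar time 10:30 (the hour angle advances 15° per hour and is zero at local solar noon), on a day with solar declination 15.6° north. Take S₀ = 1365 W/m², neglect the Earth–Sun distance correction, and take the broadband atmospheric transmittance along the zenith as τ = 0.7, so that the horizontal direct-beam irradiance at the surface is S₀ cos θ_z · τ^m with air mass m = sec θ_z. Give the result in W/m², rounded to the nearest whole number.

Hour angle H = 15° × (10.5 − 12) = -22.50°.
With φ = -54.4°, δ = 15.6°, H = -22.50°: sin φ sin δ = -0.2187, cos φ cos δ cos H = 0.5180, so cos θ_z = 0.2993.
Air mass m = 1/cos θ_z = 1/0.2993 = 3.341; τ^m = 0.7^3.341 = 0.3037.
Surface direct beam = 1365 × 0.2993 × 0.3037 = 124.07 W/m².

124 W/m²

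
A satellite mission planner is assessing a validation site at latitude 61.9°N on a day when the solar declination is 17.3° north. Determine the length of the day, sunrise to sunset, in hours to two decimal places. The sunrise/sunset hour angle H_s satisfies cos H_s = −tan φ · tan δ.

16.76 hours

cos H_s = −tan(61.9°) · tan(17.3°) = -0.5833, so H_s = arccos(-0.5833) = 125.68°.
Day length = 2 H_s / 15° h⁻¹ = 251.36° / 15 = 16.757 h.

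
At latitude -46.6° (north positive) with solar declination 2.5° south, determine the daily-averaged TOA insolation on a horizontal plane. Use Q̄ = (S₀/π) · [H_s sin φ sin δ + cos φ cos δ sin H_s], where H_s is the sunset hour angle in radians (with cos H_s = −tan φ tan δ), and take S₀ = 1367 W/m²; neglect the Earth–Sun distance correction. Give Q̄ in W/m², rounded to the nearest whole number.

The sunset hour angle satisfies cos H_s = −tan φ tan δ = -0.0462, giving H_s = 92.65°. In radians, H_s = 1.6170.
H_s sin φ sin δ = 1.6170 × -0.7266 × -0.0436 = 0.0512.
cos φ cos δ sin H_s = 0.6871 × 0.9990 × 0.9989 = 0.6857.
Q̄ = (1367/π) × (0.0512 + 0.6857) = 435.13 × 0.7369 = 320.65 W/m².

321 W/m²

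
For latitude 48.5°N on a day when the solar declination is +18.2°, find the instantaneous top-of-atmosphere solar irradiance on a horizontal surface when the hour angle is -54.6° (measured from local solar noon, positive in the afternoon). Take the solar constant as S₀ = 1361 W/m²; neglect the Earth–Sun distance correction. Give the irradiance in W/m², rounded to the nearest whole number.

cos θ_z = sin φ sin δ + cos φ cos δ cos H = (0.7490)(0.3123) + (0.6626)(0.9500)(0.5793) = 0.5986.
Top-of-atmosphere irradiance = S₀ cos θ_z = 1361 × 0.5986 = 814.69 W/m².

815 W/m²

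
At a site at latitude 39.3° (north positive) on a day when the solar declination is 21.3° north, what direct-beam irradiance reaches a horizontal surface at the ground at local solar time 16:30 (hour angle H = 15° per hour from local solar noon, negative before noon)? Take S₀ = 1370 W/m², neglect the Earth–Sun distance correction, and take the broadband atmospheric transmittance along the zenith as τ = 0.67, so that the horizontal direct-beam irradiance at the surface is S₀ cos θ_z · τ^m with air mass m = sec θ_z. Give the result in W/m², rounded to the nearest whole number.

Hour angle H = 15° × (16.5 − 12) = 67.50°.
With φ = 39.3°, δ = 21.3°, H = 67.50°: sin φ sin δ = 0.2301, cos φ cos δ cos H = 0.2759, so cos θ_z = 0.5060.
Air mass m = 1/cos θ_z = 1/0.5060 = 1.976; τ^m = 0.67^1.976 = 0.4532.
Surface direct beam = 1370 × 0.5060 × 0.4532 = 314.17 W/m².

314 W/m²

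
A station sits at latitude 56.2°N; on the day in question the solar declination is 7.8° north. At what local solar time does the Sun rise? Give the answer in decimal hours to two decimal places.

5.21 h

−tan φ tan δ = −(1.4938)(0.1370) = -0.2047; H_s = arccos(-0.2047) = 101.81°.
Sunrise is at 12 − H_s/15 = 12 − 6.787 = 5.213 h local solar time.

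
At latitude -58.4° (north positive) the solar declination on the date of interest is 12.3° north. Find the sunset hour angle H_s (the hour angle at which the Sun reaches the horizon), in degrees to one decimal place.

cos H_s = −tan(-58.4°) · tan(12.3°) = 0.3544, so H_s = arccos(0.3544) = 69.24°.

69.2°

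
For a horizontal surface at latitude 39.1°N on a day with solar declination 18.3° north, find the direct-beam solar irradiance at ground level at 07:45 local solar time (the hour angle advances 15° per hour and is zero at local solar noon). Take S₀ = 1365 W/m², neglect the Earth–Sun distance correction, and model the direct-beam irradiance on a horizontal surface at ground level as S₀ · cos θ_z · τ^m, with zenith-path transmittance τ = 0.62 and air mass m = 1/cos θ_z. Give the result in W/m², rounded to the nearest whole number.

Hour angle H = 15° × (7.75 − 12) = -63.75°.
With φ = 39.1°, δ = 18.3°, H = -63.75°: sin φ sin δ = 0.1980, cos φ cos δ cos H = 0.3259, so cos θ_z = 0.5239.
Air mass m = 1/cos θ_z = 1/0.5239 = 1.909; τ^m = 0.62^1.909 = 0.4015.
Surface direct beam = 1365 × 0.5239 × 0.4015 = 287.12 W/m².

287 W/m²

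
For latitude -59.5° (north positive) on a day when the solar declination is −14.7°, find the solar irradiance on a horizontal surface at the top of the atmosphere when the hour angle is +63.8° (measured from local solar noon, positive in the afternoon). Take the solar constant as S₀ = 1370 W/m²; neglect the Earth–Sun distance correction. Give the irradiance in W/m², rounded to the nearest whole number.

596 W/m²

cos θ_z = sin(-59.5°) sin(-14.7°) + cos(-59.5°) cos(-14.7°) cos(63.80°) = 0.2186 + 0.2167 = 0.4353.
Top-of-atmosphere irradiance = S₀ cos θ_z = 1370 × 0.4353 = 596.36 W/m².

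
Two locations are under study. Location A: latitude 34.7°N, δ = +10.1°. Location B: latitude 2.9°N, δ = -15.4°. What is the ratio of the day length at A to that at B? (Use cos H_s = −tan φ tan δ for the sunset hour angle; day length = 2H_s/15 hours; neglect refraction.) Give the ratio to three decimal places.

1.088

A: H_s = arccos(−tan 34.7° · tan 10.1°) = 97.08°, so 2H_s/15 = 12.9440 h.
B: H_s = arccos(−tan 2.9° · tan -15.4°) = 89.20°, so 2H_s/15 = 11.8933 h.
Ratio A/B = 12.9440 / 11.8933 = 1.0883.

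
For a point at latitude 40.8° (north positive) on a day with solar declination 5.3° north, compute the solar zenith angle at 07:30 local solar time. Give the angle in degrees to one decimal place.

69.6°

Hour angle H = 15° × (7.5 − 12) = -67.50°.
With φ = 40.8°, δ = 5.3°, H = -67.50°: sin φ sin δ = 0.0604, cos φ cos δ cos H = 0.2885, so cos θ_z = 0.3489.
θ_z = arccos(0.3489) = 69.58°.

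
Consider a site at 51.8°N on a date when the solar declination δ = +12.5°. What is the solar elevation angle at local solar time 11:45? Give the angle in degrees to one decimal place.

Hour angle H = 15° × (11.75 − 12) = -3.75°.
cos θ_z = sin φ sin δ + cos φ cos δ cos H = (0.7859)(0.2164) + (0.6184)(0.9763)(0.9979) = 0.7725.
θ_z = arccos(0.7725) = 39.42°, so the elevation is 90° − 39.42° = 50.58°.

50.6°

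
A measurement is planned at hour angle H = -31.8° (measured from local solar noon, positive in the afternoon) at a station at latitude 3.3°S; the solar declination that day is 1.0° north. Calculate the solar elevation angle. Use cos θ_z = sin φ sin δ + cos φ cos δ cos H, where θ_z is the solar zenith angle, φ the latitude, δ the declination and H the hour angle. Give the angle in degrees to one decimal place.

cos θ_z = sin φ sin δ + cos φ cos δ cos H = (-0.0576)(0.0175) + (0.9983)(0.9998)(0.8499) = 0.8473.
θ_z = arccos(0.8473) = 32.08°, so the elevation is 90° − 32.08° = 57.92°.

57.9°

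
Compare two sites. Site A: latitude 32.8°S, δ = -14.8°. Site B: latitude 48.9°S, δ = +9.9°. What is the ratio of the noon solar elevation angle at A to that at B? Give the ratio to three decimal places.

A: 90° − |-32.8 − (-14.8)| = 72.00°.
B: 90° − |-48.9 − (9.9)| = 31.20°.
Ratio A/B = 72.0000 / 31.2000 = 2.3077.

2.308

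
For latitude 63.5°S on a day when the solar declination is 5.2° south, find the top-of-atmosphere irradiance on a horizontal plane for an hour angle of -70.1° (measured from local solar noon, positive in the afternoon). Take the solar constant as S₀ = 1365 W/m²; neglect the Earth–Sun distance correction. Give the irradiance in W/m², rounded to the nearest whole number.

cos θ_z = sin(-63.5°) sin(-5.2°) + cos(-63.5°) cos(-5.2°) cos(-70.10°) = 0.0811 + 0.1513 = 0.2324.
Top-of-atmosphere irradiance = S₀ cos θ_z = 1365 × 0.2324 = 317.23 W/m².

317 W/m²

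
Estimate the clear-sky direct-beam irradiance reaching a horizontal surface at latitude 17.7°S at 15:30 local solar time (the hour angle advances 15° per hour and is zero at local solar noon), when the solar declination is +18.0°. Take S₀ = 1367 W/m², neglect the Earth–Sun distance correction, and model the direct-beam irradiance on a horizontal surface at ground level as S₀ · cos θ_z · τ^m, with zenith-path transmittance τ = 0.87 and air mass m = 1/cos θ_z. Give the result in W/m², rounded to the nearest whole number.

461 W/m²

Hour angle H = 15° × (15.5 − 12) = 52.50°.
With φ = -17.7°, δ = 18.0°, H = 52.50°: sin φ sin δ = -0.0940, cos φ cos δ cos H = 0.5516, so cos θ_z = 0.4576.
Air mass m = 1/cos θ_z = 1/0.4576 = 2.185; τ^m = 0.87^2.185 = 0.7376.
Surface direct beam = 1367 × 0.4576 × 0.7376 = 461.40 W/m².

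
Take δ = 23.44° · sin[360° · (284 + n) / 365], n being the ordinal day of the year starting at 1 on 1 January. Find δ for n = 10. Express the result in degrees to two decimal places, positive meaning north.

-22.03°

360 × (284 + 10) / 365 = 289.973°; sin(289.973°) = -0.9399.
δ = 23.44 × -0.9399 = -22.031° ≈ -22.03°.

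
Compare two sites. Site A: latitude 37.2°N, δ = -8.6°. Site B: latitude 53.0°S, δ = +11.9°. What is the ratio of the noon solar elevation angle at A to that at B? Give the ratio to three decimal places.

1.761

A: 90° − |37.2 − (-8.6)| = 44.20°.
B: 90° − |-53.0 − (11.9)| = 25.10°.
Ratio A/B = 44.2000 / 25.1000 = 1.7610.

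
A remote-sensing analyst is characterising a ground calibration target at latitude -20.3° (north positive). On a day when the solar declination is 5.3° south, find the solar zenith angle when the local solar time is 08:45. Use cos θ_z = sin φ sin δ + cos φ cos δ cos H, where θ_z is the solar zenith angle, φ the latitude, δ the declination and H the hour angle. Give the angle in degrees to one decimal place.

49.6°

Hour angle H = 15° × (8.75 − 12) = -48.75°.
With φ = -20.3°, δ = -5.3°, H = -48.75°: sin φ sin δ = 0.0320, cos φ cos δ cos H = 0.6157, so cos θ_z = 0.6477.
θ_z = arccos(0.6477) = 49.63°.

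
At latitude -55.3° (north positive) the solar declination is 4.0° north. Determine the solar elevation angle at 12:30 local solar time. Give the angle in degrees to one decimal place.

30.4°

Hour angle H = 15° × (12.5 − 12) = 7.50°.
cos θ_z = sin(-55.3°) sin(4.0°) + cos(-55.3°) cos(4.0°) cos(7.50°) = -0.0573 + 0.5630 = 0.5057.
θ_z = arccos(0.5057) = 59.62°, so the elevation is 90° − 59.62° = 30.38°.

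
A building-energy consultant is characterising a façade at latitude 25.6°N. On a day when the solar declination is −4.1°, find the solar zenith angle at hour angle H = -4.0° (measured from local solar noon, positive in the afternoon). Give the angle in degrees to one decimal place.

30.0°

With φ = 25.6°, δ = -4.1°, H = -4.00°: sin φ sin δ = -0.0309, cos φ cos δ cos H = 0.8973, so cos θ_z = 0.8664.
θ_z = arccos(0.8664) = 29.96°.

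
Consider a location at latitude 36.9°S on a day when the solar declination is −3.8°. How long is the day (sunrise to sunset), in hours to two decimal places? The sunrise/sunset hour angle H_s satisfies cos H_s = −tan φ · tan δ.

12.38 hours

−tan φ tan δ = −(-0.7508)(-0.0664) = -0.0499; H_s = arccos(-0.0499) = 92.86°.
Day length = 2 H_s / 15° h⁻¹ = 185.72° / 15 = 12.381 h.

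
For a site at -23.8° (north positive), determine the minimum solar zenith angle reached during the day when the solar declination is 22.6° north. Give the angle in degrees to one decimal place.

At local solar noon the hour angle is zero, so the zenith angle is |φ − δ| = |-23.8° − (22.6°)| = 46.4°.

46.4°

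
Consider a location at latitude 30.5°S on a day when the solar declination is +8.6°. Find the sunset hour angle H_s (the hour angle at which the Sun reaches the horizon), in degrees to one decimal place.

84.9°

cos H_s = −tan(-30.5°) · tan(8.6°) = 0.0891, so H_s = arccos(0.0891) = 84.89°.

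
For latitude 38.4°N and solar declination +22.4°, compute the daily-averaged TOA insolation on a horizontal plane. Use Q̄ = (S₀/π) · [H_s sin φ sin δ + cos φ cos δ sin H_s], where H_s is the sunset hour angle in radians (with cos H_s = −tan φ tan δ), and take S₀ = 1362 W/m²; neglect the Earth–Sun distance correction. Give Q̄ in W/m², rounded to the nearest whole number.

492 W/m²

−tan φ tan δ = −(0.7926)(0.4122) = -0.3267; H_s = arccos(-0.3267) = 109.07°. In radians, H_s = 1.9036.
H_s sin φ sin δ = 1.9036 × 0.6211 × 0.3811 = 0.4506.
cos φ cos δ sin H_s = 0.7837 × 0.9245 × 0.9451 = 0.6848.
Q̄ = (1362/π) × (0.4506 + 0.6848) = 433.54 × 1.1354 = 492.24 W/m².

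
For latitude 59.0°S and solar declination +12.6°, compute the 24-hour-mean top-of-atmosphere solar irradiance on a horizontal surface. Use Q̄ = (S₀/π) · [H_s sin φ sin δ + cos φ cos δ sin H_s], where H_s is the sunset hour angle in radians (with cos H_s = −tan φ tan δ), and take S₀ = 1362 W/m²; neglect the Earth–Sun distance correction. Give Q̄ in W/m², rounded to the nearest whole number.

cos H_s = −tan(-59.0°) · tan(12.6°) = 0.3720, so H_s = arccos(0.3720) = 68.16°. In radians, H_s = 1.1896.
H_s sin φ sin δ = 1.1896 × -0.8572 × 0.2181 = -0.2224.
cos φ cos δ sin H_s = 0.5150 × 0.9759 × 0.9282 = 0.4665.
Q̄ = (1362/π) × (-0.2224 + 0.4665) = 433.54 × 0.2441 = 105.83 W/m².

106 W/m²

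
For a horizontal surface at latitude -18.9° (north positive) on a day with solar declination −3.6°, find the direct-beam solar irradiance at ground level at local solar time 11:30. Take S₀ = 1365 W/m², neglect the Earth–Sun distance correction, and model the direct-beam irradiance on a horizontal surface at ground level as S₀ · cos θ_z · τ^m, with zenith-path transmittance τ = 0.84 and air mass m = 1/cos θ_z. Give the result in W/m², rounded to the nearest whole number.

1088 W/m²

Hour angle H = 15° × (11.5 − 12) = -7.50°.
With φ = -18.9°, δ = -3.6°, H = -7.50°: sin φ sin δ = 0.0203, cos φ cos δ cos H = 0.9361, so cos θ_z = 0.9564.
Air mass m = 1/cos θ_z = 1/0.9564 = 1.046; τ^m = 0.84^1.046 = 0.8333.
Surface direct beam = 1365 × 0.9564 × 0.8333 = 1087.86 W/m².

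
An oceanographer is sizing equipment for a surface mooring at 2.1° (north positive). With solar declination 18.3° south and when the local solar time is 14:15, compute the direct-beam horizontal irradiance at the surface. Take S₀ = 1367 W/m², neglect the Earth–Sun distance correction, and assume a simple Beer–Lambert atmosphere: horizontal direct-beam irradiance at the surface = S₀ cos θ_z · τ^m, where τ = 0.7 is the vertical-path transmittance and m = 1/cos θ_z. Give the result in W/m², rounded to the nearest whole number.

Hour angle H = 15° × (14.25 − 12) = 33.75°.
cos θ_z = sin(2.1°) sin(-18.3°) + cos(2.1°) cos(-18.3°) cos(33.75°) = -0.0115 + 0.7889 = 0.7774.
Air mass m = 1/cos θ_z = 1/0.7774 = 1.286; τ^m = 0.7^1.286 = 0.6321.
Surface direct beam = 1367 × 0.7774 × 0.6321 = 671.74 W/m².

672 W/m²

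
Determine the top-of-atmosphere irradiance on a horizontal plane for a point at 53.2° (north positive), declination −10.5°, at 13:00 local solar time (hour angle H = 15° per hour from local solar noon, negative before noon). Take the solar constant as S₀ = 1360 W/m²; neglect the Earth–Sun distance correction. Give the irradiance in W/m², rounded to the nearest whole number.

Hour angle H = 15° × (13 − 12) = 15.00°.
cos θ_z = sin φ sin δ + cos φ cos δ cos H = (0.8007)(-0.1822) + (0.5990)(0.9833)(0.9659) = 0.4230.
Top-of-atmosphere irradiance = S₀ cos θ_z = 1360 × 0.4230 = 575.28 W/m².

575 W/m²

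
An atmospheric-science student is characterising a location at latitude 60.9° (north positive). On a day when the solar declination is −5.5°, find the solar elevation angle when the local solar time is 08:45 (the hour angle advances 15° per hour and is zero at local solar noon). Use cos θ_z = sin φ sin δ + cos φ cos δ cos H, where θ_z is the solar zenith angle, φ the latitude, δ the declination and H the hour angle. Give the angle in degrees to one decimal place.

13.6°

Hour angle H = 15° × (8.75 − 12) = -48.75°.
With φ = 60.9°, δ = -5.5°, H = -48.75°: sin φ sin δ = -0.0837, cos φ cos δ cos H = 0.3192, so cos θ_z = 0.2355.
θ_z = arccos(0.2355) = 76.38°, so the elevation is 90° − 76.38° = 13.62°.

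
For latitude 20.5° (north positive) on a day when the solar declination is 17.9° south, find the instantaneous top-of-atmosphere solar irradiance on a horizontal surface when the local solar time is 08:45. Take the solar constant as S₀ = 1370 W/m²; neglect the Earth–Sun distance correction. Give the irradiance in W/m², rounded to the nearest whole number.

Hour angle H = 15° × (8.75 − 12) = -48.75°.
cos θ_z = sin(20.5°) sin(-17.9°) + cos(20.5°) cos(-17.9°) cos(-48.75°) = -0.1076 + 0.5877 = 0.4801.
Top-of-atmosphere irradiance = S₀ cos θ_z = 1370 × 0.4801 = 657.74 W/m².

658 W/m²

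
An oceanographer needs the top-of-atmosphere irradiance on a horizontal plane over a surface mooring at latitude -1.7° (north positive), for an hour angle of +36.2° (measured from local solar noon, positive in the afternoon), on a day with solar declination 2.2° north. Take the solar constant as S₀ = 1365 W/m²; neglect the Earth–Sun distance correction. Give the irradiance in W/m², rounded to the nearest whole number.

1099 W/m²

With φ = -1.7°, δ = 2.2°, H = 36.20°: sin φ sin δ = -0.0011, cos φ cos δ cos H = 0.8060, so cos θ_z = 0.8049.
Top-of-atmosphere irradiance = S₀ cos θ_z = 1365 × 0.8049 = 1098.69 W/m².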